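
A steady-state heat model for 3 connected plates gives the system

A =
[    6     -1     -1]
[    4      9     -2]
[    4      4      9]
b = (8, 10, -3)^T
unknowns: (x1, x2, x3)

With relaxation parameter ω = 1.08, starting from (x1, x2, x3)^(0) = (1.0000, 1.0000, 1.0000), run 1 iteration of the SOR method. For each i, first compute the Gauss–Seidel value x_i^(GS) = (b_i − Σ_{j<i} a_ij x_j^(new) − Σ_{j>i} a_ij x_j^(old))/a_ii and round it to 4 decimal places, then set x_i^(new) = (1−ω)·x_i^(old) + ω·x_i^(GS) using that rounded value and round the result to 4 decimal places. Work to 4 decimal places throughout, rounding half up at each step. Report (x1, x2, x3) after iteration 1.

(1.7200, 0.5344, -1.5221)

Iteration 1:
  x1: GS value = (8 - (-1)·1.0000 - (-1)·1.0000) / (6) = 1.6667;  x1 ← (1−ω)·1.0000 + ω·1.6667 = 1.7200
  x2: GS value = (10 - (4)·1.7200 - (-2)·1.0000) / (9) = 0.5689;  x2 ← (1−ω)·1.0000 + ω·0.5689 = 0.5344
  x3: GS value = (-3 - (4)·1.7200 - (4)·0.5344) / (9) = -1.3353;  x3 ← (1−ω)·1.0000 + ω·-1.3353 = -1.5221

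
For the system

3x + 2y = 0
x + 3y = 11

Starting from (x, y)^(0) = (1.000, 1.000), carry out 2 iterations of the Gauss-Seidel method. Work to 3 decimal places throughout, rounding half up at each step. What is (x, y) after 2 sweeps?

Iteration 1:
  x = (0 - (2)·1.000) / (3) = -0.667
  y = (11 - (1)·-0.667) / (3) = 3.889
Iteration 2:
  x = (0 - (2)·3.889) / (3) = -2.593
  y = (11 - (1)·-2.593) / (3) = 4.531

(-2.593, 4.531)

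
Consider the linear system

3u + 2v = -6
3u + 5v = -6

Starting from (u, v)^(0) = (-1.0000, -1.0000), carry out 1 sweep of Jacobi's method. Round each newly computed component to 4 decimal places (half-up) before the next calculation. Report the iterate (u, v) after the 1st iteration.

(-1.3333, -0.6000)

Iteration 1:
  u = (-6 - (2)·-1.0000) / (3) = -1.3333
  v = (-6 - (3)·-1.0000) / (5) = -0.6000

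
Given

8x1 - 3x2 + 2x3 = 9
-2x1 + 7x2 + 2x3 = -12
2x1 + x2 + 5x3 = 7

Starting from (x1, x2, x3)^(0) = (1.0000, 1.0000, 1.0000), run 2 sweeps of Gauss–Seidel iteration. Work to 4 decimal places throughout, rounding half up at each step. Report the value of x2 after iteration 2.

-2.0077

Iteration 1:
  x1 = (9 - (-3)·1.0000 - (2)·1.0000) / (8) = 1.2500
  x2 = (-12 - (-2)·1.2500 - (2)·1.0000) / (7) = -1.6429
  x3 = (7 - (2)·1.2500 - (1)·-1.6429) / (5) = 1.2286
Iteration 2:
  x1 = (9 - (-3)·-1.6429 - (2)·1.2286) / (8) = 0.2018
  x2 = (-12 - (-2)·0.2018 - (2)·1.2286) / (7) = -2.0077
  x3 = (7 - (2)·0.2018 - (1)·-2.0077) / (5) = 1.7208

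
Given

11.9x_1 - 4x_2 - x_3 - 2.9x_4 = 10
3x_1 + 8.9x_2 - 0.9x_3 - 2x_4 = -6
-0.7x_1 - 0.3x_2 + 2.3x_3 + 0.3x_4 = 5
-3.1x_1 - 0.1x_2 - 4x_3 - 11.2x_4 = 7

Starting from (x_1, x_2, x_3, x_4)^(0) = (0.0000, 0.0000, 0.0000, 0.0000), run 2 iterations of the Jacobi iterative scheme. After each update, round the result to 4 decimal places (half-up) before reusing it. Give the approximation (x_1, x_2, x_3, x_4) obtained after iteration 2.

Iteration 1:
  x_1 = (10 - (-4)·0.0000 - (-1)·0.0000 - (-2.9)·0.0000) / (11.9) = 0.8403
  x_2 = (-6 - (3)·0.0000 - (-0.9)·0.0000 - (-2)·0.0000) / (8.9) = -0.6742
  x_3 = (5 - (-0.7)·0.0000 - (-0.3)·0.0000 - (0.3)·0.0000) / (2.3) = 2.1739
  x_4 = (7 - (-3.1)·0.0000 - (-0.1)·0.0000 - (-4)·0.0000) / (-11.2) = -0.6250
Iteration 2:
  x_1 = (10 - (-4)·-0.6742 - (-1)·2.1739 - (-2.9)·-0.6250) / (11.9) = 0.6441
  x_2 = (-6 - (3)·0.8403 - (-0.9)·2.1739 - (-2)·-0.6250) / (8.9) = -0.8780
  x_3 = (5 - (-0.7)·0.8403 - (-0.3)·-0.6742 - (0.3)·-0.6250) / (2.3) = 2.4232
  x_4 = (7 - (-3.1)·0.8403 - (-0.1)·-0.6742 - (-4)·2.1739) / (-11.2) = -1.6280

(0.6441, -0.8780, 2.4232, -1.6280)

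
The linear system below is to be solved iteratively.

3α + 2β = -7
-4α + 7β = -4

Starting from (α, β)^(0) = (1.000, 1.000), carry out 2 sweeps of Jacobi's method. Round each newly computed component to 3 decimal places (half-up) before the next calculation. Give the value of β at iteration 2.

Iteration 1:
  α = (-7 - (2)·1.000) / (3) = -3.000
  β = (-4 - (-4)·1.000) / (7) = 0.000
Iteration 2:
  α = (-7 - (2)·0.000) / (3) = -2.333
  β = (-4 - (-4)·-3.000) / (7) = -2.286

-2.286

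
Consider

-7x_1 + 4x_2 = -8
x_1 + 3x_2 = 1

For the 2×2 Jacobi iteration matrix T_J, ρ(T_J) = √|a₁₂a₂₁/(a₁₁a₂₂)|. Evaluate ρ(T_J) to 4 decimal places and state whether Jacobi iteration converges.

a₁₂a₂₁/(a₁₁a₂₂) = (4)·(1) / ((-7)·(3)) = -0.190476
ρ = √|-0.190476| = √0.190476 = 0.4364
ρ < 1, so Jacobi converges

0.4364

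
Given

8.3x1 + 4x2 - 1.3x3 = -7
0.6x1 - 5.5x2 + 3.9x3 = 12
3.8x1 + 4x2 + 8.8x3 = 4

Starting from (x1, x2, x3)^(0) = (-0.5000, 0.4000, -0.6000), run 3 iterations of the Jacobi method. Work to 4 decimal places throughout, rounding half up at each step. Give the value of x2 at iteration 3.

-0.5992

Iteration 1:
  x1 = (-7 - (4)·0.4000 - (-1.3)·-0.6000) / (8.3) = -1.1301
  x2 = (12 - (0.6)·-0.5000 - (3.9)·-0.6000) / (-5.5) = -2.6618
  x3 = (4 - (3.8)·-0.5000 - (4)·0.4000) / (8.8) = 0.4886
Iteration 2:
  x1 = (-7 - (4)·-2.6618 - (-1.3)·0.4886) / (8.3) = 0.5159
  x2 = (12 - (0.6)·-1.1301 - (3.9)·0.4886) / (-5.5) = -1.9586
  x3 = (4 - (3.8)·-1.1301 - (4)·-2.6618) / (8.8) = 2.1525
Iteration 3:
  x1 = (-7 - (4)·-1.9586 - (-1.3)·2.1525) / (8.3) = 0.4377
  x2 = (12 - (0.6)·0.5159 - (3.9)·2.1525) / (-5.5) = -0.5992
  x3 = (4 - (3.8)·0.5159 - (4)·-1.9586) / (8.8) = 1.1220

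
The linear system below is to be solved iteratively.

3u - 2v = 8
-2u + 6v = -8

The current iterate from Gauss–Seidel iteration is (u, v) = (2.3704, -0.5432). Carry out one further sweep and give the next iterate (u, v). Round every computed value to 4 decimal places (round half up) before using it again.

One sweep:
  u = (8 - (-2)·-0.5432) / (3) = 2.3045
  v = (-8 - (-2)·2.3045) / (6) = -0.5652

(2.3045, -0.5652)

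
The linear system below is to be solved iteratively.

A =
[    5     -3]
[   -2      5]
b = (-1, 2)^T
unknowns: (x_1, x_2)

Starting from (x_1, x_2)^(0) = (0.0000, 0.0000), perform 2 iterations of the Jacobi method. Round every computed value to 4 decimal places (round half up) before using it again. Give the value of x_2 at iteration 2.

Iteration 1:
  x_1 = (-1 - (-3)·0.0000) / (5) = -0.2000
  x_2 = (2 - (-2)·0.0000) / (5) = 0.4000
Iteration 2:
  x_1 = (-1 - (-3)·0.4000) / (5) = 0.0400
  x_2 = (2 - (-2)·-0.2000) / (5) = 0.3200

0.3200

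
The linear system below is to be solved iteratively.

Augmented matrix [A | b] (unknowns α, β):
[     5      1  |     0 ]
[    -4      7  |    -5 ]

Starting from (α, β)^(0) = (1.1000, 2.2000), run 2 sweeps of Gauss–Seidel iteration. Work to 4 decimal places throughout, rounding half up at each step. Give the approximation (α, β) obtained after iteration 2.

(0.1931, -0.6039)

Iteration 1:
  α = (0 - (1)·2.2000) / (5) = -0.4400
  β = (-5 - (-4)·-0.4400) / (7) = -0.9657
Iteration 2:
  α = (0 - (1)·-0.9657) / (5) = 0.1931
  β = (-5 - (-4)·0.1931) / (7) = -0.6039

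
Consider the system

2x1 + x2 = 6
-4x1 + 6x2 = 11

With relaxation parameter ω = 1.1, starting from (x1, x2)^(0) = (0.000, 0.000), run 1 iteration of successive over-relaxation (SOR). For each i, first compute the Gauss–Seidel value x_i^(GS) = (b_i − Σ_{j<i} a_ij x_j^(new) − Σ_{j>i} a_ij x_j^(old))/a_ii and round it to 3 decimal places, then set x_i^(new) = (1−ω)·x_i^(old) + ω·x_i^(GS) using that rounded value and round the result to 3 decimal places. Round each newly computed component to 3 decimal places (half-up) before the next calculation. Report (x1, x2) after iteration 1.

(3.300, 4.436)

Iteration 1:
  x1: GS value = (6 - (1)·0.000) / (2) = 3.000;  x1 ← (1−ω)·0.000 + ω·3.000 = 3.300
  x2: GS value = (11 - (-4)·3.300) / (6) = 4.033;  x2 ← (1−ω)·0.000 + ω·4.033 = 4.436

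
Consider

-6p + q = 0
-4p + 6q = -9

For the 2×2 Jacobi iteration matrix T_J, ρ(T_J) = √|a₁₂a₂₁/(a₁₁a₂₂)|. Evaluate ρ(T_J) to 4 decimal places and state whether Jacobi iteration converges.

a₁₂a₂₁/(a₁₁a₂₂) = (1)·(-4) / ((-6)·(6)) = 0.111111
ρ = √|0.111111| = √0.111111 = 0.3333
ρ < 1, so Jacobi converges

0.3333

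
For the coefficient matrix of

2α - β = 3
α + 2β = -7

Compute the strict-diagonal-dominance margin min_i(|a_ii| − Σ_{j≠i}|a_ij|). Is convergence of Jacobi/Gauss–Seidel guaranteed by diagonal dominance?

row 1: |2| − (1) = 1
row 2: |2| − (1) = 1
minimum over rows = 1 → strictly diagonally dominant (convergence guaranteed)

1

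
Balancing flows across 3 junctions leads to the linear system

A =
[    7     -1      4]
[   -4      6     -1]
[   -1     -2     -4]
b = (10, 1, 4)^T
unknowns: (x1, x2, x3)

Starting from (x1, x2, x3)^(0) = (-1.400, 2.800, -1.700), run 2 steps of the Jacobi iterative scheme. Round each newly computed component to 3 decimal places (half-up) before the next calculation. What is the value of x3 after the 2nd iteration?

Iteration 1:
  x1 = (10 - (-1)·2.800 - (4)·-1.700) / (7) = 2.800
  x2 = (1 - (-4)·-1.400 - (-1)·-1.700) / (6) = -1.050
  x3 = (4 - (-1)·-1.400 - (-2)·2.800) / (-4) = -2.050
Iteration 2:
  x1 = (10 - (-1)·-1.050 - (4)·-2.050) / (7) = 2.450
  x2 = (1 - (-4)·2.800 - (-1)·-2.050) / (6) = 1.692
  x3 = (4 - (-1)·2.800 - (-2)·-1.050) / (-4) = -1.175

-1.175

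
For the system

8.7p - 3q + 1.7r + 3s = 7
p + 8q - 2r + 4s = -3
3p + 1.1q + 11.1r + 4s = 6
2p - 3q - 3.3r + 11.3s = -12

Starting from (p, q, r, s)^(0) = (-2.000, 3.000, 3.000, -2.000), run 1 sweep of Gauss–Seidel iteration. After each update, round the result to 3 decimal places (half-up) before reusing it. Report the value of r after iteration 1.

0.624

Iteration 1:
  p = (7 - (-3)·3.000 - (1.7)·3.000 - (3)·-2.000) / (8.7) = 1.943
  q = (-3 - (1)·1.943 - (-2)·3.000 - (4)·-2.000) / (8) = 1.132
  r = (6 - (3)·1.943 - (1.1)·1.132 - (4)·-2.000) / (11.1) = 0.624
  s = (-12 - (2)·1.943 - (-3)·1.132 - (-3.3)·0.624) / (11.3) = -0.923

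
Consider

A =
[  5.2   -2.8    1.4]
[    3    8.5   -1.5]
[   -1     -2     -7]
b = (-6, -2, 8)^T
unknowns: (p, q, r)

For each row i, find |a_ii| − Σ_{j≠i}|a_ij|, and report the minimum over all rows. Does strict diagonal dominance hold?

row 1: |5.2| − (2.8+1.4) = 1
row 2: |8.5| − (3+1.5) = 4
row 3: |-7| − (1+2) = 4
minimum over rows = 1 → strictly diagonally dominant (convergence guaranteed)

1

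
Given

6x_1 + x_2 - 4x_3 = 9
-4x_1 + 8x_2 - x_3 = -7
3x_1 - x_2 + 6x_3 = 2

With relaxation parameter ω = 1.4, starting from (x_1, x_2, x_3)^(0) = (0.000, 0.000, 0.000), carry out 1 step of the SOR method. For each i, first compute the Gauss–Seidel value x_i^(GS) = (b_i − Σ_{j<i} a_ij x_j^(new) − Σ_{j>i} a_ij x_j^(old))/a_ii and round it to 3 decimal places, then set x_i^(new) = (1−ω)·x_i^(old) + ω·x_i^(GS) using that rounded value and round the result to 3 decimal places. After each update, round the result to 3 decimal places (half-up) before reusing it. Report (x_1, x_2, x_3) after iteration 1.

Iteration 1:
  x_1: GS value = (9 - (1)·0.000 - (-4)·0.000) / (6) = 1.500;  x_1 ← (1−ω)·0.000 + ω·1.500 = 2.100
  x_2: GS value = (-7 - (-4)·2.100 - (-1)·0.000) / (8) = 0.175;  x_2 ← (1−ω)·0.000 + ω·0.175 = 0.245
  x_3: GS value = (2 - (3)·2.100 - (-1)·0.245) / (6) = -0.676;  x_3 ← (1−ω)·0.000 + ω·-0.676 = -0.946

(2.100, 0.245, -0.946)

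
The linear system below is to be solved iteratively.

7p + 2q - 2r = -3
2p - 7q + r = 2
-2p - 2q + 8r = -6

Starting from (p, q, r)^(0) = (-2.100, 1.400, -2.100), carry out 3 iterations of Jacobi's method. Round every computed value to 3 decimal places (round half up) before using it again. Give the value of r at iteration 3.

-1.045

Iteration 1:
  p = (-3 - (2)·1.400 - (-2)·-2.100) / (7) = -1.429
  q = (2 - (2)·-2.100 - (1)·-2.100) / (-7) = -1.186
  r = (-6 - (-2)·-2.100 - (-2)·1.400) / (8) = -0.925
Iteration 2:
  p = (-3 - (2)·-1.186 - (-2)·-0.925) / (7) = -0.354
  q = (2 - (2)·-1.429 - (1)·-0.925) / (-7) = -0.826
  r = (-6 - (-2)·-1.429 - (-2)·-1.186) / (8) = -1.404
Iteration 3:
  p = (-3 - (2)·-0.826 - (-2)·-1.404) / (7) = -0.594
  q = (2 - (2)·-0.354 - (1)·-1.404) / (-7) = -0.587
  r = (-6 - (-2)·-0.354 - (-2)·-0.826) / (8) = -1.045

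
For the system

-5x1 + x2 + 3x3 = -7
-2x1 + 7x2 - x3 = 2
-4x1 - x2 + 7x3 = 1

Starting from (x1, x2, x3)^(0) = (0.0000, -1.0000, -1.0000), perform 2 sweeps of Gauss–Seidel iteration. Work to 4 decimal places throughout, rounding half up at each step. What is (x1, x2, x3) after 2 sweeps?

(1.7812, 0.8704, 1.2850)

Iteration 1:
  x1 = (-7 - (1)·-1.0000 - (3)·-1.0000) / (-5) = 0.6000
  x2 = (2 - (-2)·0.6000 - (-1)·-1.0000) / (7) = 0.3143
  x3 = (1 - (-4)·0.6000 - (-1)·0.3143) / (7) = 0.5306
Iteration 2:
  x1 = (-7 - (1)·0.3143 - (3)·0.5306) / (-5) = 1.7812
  x2 = (2 - (-2)·1.7812 - (-1)·0.5306) / (7) = 0.8704
  x3 = (1 - (-4)·1.7812 - (-1)·0.8704) / (7) = 1.2850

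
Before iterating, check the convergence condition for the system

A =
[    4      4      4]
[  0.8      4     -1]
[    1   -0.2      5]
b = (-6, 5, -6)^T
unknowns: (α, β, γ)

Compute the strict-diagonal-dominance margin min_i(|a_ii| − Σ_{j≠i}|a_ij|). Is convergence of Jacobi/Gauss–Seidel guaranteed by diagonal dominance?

-4

row 1: |4| − (4+4) = -4
row 2: |4| − (0.8+1) = 2.2
row 3: |5| − (1+0.2) = 3.8
minimum over rows = -4 → not strictly diagonally dominant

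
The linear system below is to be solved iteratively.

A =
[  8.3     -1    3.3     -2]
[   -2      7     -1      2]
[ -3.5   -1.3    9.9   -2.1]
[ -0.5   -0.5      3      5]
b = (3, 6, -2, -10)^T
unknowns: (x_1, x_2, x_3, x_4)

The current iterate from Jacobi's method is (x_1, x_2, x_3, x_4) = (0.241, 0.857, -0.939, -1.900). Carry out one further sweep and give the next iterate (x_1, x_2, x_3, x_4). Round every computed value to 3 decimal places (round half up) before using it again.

One sweep:
  x_1 = (3 - (-1)·0.857 - (3.3)·-0.939 - (-2)·-1.900) / (8.3) = 0.380
  x_2 = (6 - (-2)·0.241 - (-1)·-0.939 - (2)·-1.900) / (7) = 1.335
  x_3 = (-2 - (-3.5)·0.241 - (-1.3)·0.857 - (-2.1)·-1.900) / (9.9) = -0.407
  x_4 = (-10 - (-0.5)·0.241 - (-0.5)·0.857 - (3)·-0.939) / (5) = -1.327

(0.380, 1.335, -0.407, -1.327)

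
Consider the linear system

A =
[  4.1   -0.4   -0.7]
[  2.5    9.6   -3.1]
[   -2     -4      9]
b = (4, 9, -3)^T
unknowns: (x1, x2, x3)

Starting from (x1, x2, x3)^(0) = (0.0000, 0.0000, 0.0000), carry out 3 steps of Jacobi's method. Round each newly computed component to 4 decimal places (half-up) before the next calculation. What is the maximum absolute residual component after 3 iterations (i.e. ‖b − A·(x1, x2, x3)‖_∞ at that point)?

0.9273

Iteration 1:
  x1 = (4 - (-0.4)·0.0000 - (-0.7)·0.0000) / (4.1) = 0.9756
  x2 = (9 - (2.5)·0.0000 - (-3.1)·0.0000) / (9.6) = 0.9375
  x3 = (-3 - (-2)·0.0000 - (-4)·0.0000) / (9) = -0.3333
Iteration 2:
  x1 = (4 - (-0.4)·0.9375 - (-0.7)·-0.3333) / (4.1) = 1.0102
  x2 = (9 - (2.5)·0.9756 - (-3.1)·-0.3333) / (9.6) = 0.5758
  x3 = (-3 - (-2)·0.9756 - (-4)·0.9375) / (9) = 0.3001
Iteration 3:
  x1 = (4 - (-0.4)·0.5758 - (-0.7)·0.3001) / (4.1) = 1.0830
  x2 = (9 - (2.5)·1.0102 - (-3.1)·0.3001) / (9.6) = 0.7713
  x3 = (-3 - (-2)·1.0102 - (-4)·0.5758) / (9) = 0.1471
Residual b − A·x = (-0.0288, -0.6560, 0.9273); ∞-norm = 0.9273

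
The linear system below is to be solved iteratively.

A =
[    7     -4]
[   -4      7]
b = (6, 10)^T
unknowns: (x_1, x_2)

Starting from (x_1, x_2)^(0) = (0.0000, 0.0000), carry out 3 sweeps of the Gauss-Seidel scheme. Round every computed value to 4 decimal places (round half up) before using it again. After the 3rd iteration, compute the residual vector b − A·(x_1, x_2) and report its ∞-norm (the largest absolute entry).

0.8181

Iteration 1:
  x_1 = (6 - (-4)·0.0000) / (7) = 0.8571
  x_2 = (10 - (-4)·0.8571) / (7) = 1.9183
Iteration 2:
  x_1 = (6 - (-4)·1.9183) / (7) = 1.9533
  x_2 = (10 - (-4)·1.9533) / (7) = 2.5447
Iteration 3:
  x_1 = (6 - (-4)·2.5447) / (7) = 2.3113
  x_2 = (10 - (-4)·2.3113) / (7) = 2.7493
Residual b − A·x = (0.8181, 0.0001); ∞-norm = 0.8181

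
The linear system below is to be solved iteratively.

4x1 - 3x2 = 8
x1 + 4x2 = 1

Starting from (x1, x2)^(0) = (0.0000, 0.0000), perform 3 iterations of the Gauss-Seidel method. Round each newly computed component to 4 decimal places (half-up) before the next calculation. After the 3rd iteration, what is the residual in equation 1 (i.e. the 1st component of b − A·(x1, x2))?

-0.0265

Iteration 1:
  x1 = (8 - (-3)·0.0000) / (4) = 2.0000
  x2 = (1 - (1)·2.0000) / (4) = -0.2500
Iteration 2:
  x1 = (8 - (-3)·-0.2500) / (4) = 1.8125
  x2 = (1 - (1)·1.8125) / (4) = -0.2031
Iteration 3:
  x1 = (8 - (-3)·-0.2031) / (4) = 1.8477
  x2 = (1 - (1)·1.8477) / (4) = -0.2119
Residual b − A·x = (-0.0265, -0.0001)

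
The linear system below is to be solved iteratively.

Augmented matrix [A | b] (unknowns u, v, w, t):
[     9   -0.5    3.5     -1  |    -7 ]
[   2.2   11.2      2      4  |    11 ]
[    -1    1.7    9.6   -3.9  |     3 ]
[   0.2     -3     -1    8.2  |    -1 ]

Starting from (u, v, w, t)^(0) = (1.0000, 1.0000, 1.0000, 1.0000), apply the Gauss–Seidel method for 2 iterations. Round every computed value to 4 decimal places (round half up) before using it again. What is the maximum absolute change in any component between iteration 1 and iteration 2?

0.3801

Iteration 1:
  u = (-7 - (-0.5)·1.0000 - (3.5)·1.0000 - (-1)·1.0000) / (9) = -1.0000
  v = (11 - (2.2)·-1.0000 - (2)·1.0000 - (4)·1.0000) / (11.2) = 0.6429
  w = (3 - (-1)·-1.0000 - (1.7)·0.6429 - (-3.9)·1.0000) / (9.6) = 0.5007
  t = (-1 - (0.2)·-1.0000 - (-3)·0.6429 - (-1)·0.5007) / (8.2) = 0.1987
Iteration 2:
  u = (-7 - (-0.5)·0.6429 - (3.5)·0.5007 - (-1)·0.1987) / (9) = -0.9147
  v = (11 - (2.2)·-0.9147 - (2)·0.5007 - (4)·0.1987) / (11.2) = 1.0014
  w = (3 - (-1)·-0.9147 - (1.7)·1.0014 - (-3.9)·0.1987) / (9.6) = 0.1206
  t = (-1 - (0.2)·-0.9147 - (-3)·1.0014 - (-1)·0.1206) / (8.2) = 0.2814
Change: (0.0853, 0.3585, -0.3801, 0.0827) → max |·| = 0.3801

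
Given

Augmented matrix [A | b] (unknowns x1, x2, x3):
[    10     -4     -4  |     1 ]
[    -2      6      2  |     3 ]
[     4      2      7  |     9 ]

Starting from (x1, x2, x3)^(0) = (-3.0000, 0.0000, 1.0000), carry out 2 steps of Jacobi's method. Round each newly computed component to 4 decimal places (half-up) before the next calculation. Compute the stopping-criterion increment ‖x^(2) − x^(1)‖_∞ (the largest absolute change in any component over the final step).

1.7619

Iteration 1:
  x1 = (1 - (-4)·0.0000 - (-4)·1.0000) / (10) = 0.5000
  x2 = (3 - (-2)·-3.0000 - (2)·1.0000) / (6) = -0.8333
  x3 = (9 - (4)·-3.0000 - (2)·0.0000) / (7) = 3.0000
Iteration 2:
  x1 = (1 - (-4)·-0.8333 - (-4)·3.0000) / (10) = 0.9667
  x2 = (3 - (-2)·0.5000 - (2)·3.0000) / (6) = -0.3333
  x3 = (9 - (4)·0.5000 - (2)·-0.8333) / (7) = 1.2381
Change: (0.4667, 0.5000, -1.7619) → max |·| = 1.7619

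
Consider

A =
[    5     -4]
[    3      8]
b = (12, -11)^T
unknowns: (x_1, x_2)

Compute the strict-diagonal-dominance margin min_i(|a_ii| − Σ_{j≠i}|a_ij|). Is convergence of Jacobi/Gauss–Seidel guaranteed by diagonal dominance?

1

row 1: |5| − (4) = 1
row 2: |8| − (3) = 5
minimum over rows = 1 → strictly diagonally dominant (convergence guaranteed)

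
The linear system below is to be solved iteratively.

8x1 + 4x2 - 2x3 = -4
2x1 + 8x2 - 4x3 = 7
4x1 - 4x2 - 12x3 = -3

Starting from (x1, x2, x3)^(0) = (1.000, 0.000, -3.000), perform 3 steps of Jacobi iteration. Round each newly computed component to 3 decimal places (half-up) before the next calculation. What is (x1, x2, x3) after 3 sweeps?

(-1.208, 0.917, -0.215)

Iteration 1:
  x1 = (-4 - (4)·0.000 - (-2)·-3.000) / (8) = -1.250
  x2 = (7 - (2)·1.000 - (-4)·-3.000) / (8) = -0.875
  x3 = (-3 - (4)·1.000 - (-4)·0.000) / (-12) = 0.583
Iteration 2:
  x1 = (-4 - (4)·-0.875 - (-2)·0.583) / (8) = 0.083
  x2 = (7 - (2)·-1.250 - (-4)·0.583) / (8) = 1.479
  x3 = (-3 - (4)·-1.250 - (-4)·-0.875) / (-12) = 0.125
Iteration 3:
  x1 = (-4 - (4)·1.479 - (-2)·0.125) / (8) = -1.208
  x2 = (7 - (2)·0.083 - (-4)·0.125) / (8) = 0.917
  x3 = (-3 - (4)·0.083 - (-4)·1.479) / (-12) = -0.215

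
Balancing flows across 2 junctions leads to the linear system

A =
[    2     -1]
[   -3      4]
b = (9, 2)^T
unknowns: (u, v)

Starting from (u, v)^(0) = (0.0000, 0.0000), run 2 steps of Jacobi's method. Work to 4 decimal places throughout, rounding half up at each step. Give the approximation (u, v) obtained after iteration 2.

(4.7500, 3.8750)

Iteration 1:
  u = (9 - (-1)·0.0000) / (2) = 4.5000
  v = (2 - (-3)·0.0000) / (4) = 0.5000
Iteration 2:
  u = (9 - (-1)·0.5000) / (2) = 4.7500
  v = (2 - (-3)·4.5000) / (4) = 3.8750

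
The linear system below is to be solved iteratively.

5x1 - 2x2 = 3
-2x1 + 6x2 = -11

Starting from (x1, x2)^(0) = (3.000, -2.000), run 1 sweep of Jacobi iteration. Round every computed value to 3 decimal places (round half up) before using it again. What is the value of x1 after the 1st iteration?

-0.200

Iteration 1:
  x1 = (3 - (-2)·-2.000) / (5) = -0.200
  x2 = (-11 - (-2)·3.000) / (6) = -0.833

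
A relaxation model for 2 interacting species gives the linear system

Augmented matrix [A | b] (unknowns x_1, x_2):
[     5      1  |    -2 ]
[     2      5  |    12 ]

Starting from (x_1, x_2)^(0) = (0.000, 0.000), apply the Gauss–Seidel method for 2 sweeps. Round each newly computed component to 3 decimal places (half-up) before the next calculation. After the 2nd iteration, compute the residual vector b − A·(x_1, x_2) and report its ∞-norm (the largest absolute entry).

0.205

Iteration 1:
  x_1 = (-2 - (1)·0.000) / (5) = -0.400
  x_2 = (12 - (2)·-0.400) / (5) = 2.560
Iteration 2:
  x_1 = (-2 - (1)·2.560) / (5) = -0.912
  x_2 = (12 - (2)·-0.912) / (5) = 2.765
Residual b − A·x = (-0.205, -0.001); ∞-norm = 0.205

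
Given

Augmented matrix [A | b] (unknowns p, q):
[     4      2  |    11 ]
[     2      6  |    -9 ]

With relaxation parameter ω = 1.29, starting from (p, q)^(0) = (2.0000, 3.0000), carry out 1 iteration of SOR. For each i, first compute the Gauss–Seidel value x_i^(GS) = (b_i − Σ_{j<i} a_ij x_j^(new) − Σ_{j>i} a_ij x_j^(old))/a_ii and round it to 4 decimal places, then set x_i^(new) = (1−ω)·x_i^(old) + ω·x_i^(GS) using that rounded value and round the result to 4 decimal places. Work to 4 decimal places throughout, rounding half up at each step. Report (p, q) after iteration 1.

(1.0325, -3.2490)

Iteration 1:
  p: GS value = (11 - (2)·3.0000) / (4) = 1.2500;  p ← (1−ω)·2.0000 + ω·1.2500 = 1.0325
  q: GS value = (-9 - (2)·1.0325) / (6) = -1.8442;  q ← (1−ω)·3.0000 + ω·-1.8442 = -3.2490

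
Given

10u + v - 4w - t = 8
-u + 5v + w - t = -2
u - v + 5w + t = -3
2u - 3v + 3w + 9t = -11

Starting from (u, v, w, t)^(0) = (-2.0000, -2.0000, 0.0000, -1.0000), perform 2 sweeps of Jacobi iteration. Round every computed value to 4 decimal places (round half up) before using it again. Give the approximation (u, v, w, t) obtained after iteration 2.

Iteration 1:
  u = (8 - (1)·-2.0000 - (-4)·0.0000 - (-1)·-1.0000) / (10) = 0.9000
  v = (-2 - (-1)·-2.0000 - (1)·0.0000 - (-1)·-1.0000) / (5) = -1.0000
  w = (-3 - (1)·-2.0000 - (-1)·-2.0000 - (1)·-1.0000) / (5) = -0.4000
  t = (-11 - (2)·-2.0000 - (-3)·-2.0000 - (3)·0.0000) / (9) = -1.4444
Iteration 2:
  u = (8 - (1)·-1.0000 - (-4)·-0.4000 - (-1)·-1.4444) / (10) = 0.5956
  v = (-2 - (-1)·0.9000 - (1)·-0.4000 - (-1)·-1.4444) / (5) = -0.4289
  w = (-3 - (1)·0.9000 - (-1)·-1.0000 - (1)·-1.4444) / (5) = -0.6911
  t = (-11 - (2)·0.9000 - (-3)·-1.0000 - (3)·-0.4000) / (9) = -1.6222

(0.5956, -0.4289, -0.6911, -1.6222)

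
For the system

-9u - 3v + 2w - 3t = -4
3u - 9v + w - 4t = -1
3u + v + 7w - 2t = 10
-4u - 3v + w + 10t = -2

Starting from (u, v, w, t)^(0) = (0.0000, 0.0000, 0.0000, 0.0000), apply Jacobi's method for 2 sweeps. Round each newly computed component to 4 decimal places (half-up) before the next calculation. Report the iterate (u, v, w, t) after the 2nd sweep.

(0.7915, 0.5069, 1.1651, -0.1318)

Iteration 1:
  u = (-4 - (-3)·0.0000 - (2)·0.0000 - (-3)·0.0000) / (-9) = 0.4444
  v = (-1 - (3)·0.0000 - (1)·0.0000 - (-4)·0.0000) / (-9) = 0.1111
  w = (10 - (3)·0.0000 - (1)·0.0000 - (-2)·0.0000) / (7) = 1.4286
  t = (-2 - (-4)·0.0000 - (-3)·0.0000 - (1)·0.0000) / (10) = -0.2000
Iteration 2:
  u = (-4 - (-3)·0.1111 - (2)·1.4286 - (-3)·-0.2000) / (-9) = 0.7915
  v = (-1 - (3)·0.4444 - (1)·1.4286 - (-4)·-0.2000) / (-9) = 0.5069
  w = (10 - (3)·0.4444 - (1)·0.1111 - (-2)·-0.2000) / (7) = 1.1651
  t = (-2 - (-4)·0.4444 - (-3)·0.1111 - (1)·1.4286) / (10) = -0.1318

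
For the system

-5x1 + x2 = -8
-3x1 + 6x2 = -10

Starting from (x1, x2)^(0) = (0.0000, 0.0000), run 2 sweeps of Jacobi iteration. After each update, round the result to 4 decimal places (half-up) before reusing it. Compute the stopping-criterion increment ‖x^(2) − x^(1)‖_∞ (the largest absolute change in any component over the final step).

Iteration 1:
  x1 = (-8 - (1)·0.0000) / (-5) = 1.6000
  x2 = (-10 - (-3)·0.0000) / (6) = -1.6667
Iteration 2:
  x1 = (-8 - (1)·-1.6667) / (-5) = 1.2667
  x2 = (-10 - (-3)·1.6000) / (6) = -0.8667
Change: (-0.3333, 0.8000) → max |·| = 0.8000

0.8000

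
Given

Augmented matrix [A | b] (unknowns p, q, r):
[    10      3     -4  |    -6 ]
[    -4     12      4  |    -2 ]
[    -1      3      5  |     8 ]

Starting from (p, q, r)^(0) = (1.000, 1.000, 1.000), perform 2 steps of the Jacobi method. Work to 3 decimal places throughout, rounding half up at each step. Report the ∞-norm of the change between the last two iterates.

Iteration 1:
  p = (-6 - (3)·1.000 - (-4)·1.000) / (10) = -0.500
  q = (-2 - (-4)·1.000 - (4)·1.000) / (12) = -0.167
  r = (8 - (-1)·1.000 - (3)·1.000) / (5) = 1.200
Iteration 2:
  p = (-6 - (3)·-0.167 - (-4)·1.200) / (10) = -0.070
  q = (-2 - (-4)·-0.500 - (4)·1.200) / (12) = -0.733
  r = (8 - (-1)·-0.500 - (3)·-0.167) / (5) = 1.600
Change: (0.430, -0.566, 0.400) → max |·| = 0.566

0.566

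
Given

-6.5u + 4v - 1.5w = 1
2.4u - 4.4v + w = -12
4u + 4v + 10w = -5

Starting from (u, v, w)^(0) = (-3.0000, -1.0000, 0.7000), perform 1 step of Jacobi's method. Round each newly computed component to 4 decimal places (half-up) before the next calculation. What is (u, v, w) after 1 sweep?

Iteration 1:
  u = (1 - (4)·-1.0000 - (-1.5)·0.7000) / (-6.5) = -0.9308
  v = (-12 - (2.4)·-3.0000 - (1)·0.7000) / (-4.4) = 1.2500
  w = (-5 - (4)·-3.0000 - (4)·-1.0000) / (10) = 1.1000

(-0.9308, 1.2500, 1.1000)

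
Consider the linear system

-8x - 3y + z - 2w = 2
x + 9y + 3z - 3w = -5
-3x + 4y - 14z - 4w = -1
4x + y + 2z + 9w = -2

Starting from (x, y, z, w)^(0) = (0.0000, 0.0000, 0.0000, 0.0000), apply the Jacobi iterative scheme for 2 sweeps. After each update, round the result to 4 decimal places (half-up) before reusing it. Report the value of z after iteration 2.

Iteration 1:
  x = (2 - (-3)·0.0000 - (1)·0.0000 - (-2)·0.0000) / (-8) = -0.2500
  y = (-5 - (1)·0.0000 - (3)·0.0000 - (-3)·0.0000) / (9) = -0.5556
  z = (-1 - (-3)·0.0000 - (4)·0.0000 - (-4)·0.0000) / (-14) = 0.0714
  w = (-2 - (4)·0.0000 - (1)·0.0000 - (2)·0.0000) / (9) = -0.2222
Iteration 2:
  x = (2 - (-3)·-0.5556 - (1)·0.0714 - (-2)·-0.2222) / (-8) = 0.0228
  y = (-5 - (1)·-0.2500 - (3)·0.0714 - (-3)·-0.2222) / (9) = -0.6256
  z = (-1 - (-3)·-0.2500 - (4)·-0.5556 - (-4)·-0.2222) / (-14) = 0.0297
  w = (-2 - (4)·-0.2500 - (1)·-0.5556 - (2)·0.0714) / (9) = -0.0652

0.0297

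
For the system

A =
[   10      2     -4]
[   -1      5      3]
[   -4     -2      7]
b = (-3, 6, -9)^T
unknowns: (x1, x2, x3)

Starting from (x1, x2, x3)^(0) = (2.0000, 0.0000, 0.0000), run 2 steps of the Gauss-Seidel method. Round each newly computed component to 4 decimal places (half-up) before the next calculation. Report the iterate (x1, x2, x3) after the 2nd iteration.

Iteration 1:
  x1 = (-3 - (2)·0.0000 - (-4)·0.0000) / (10) = -0.3000
  x2 = (6 - (-1)·-0.3000 - (3)·0.0000) / (5) = 1.1400
  x3 = (-9 - (-4)·-0.3000 - (-2)·1.1400) / (7) = -1.1314
Iteration 2:
  x1 = (-3 - (2)·1.1400 - (-4)·-1.1314) / (10) = -0.9806
  x2 = (6 - (-1)·-0.9806 - (3)·-1.1314) / (5) = 1.6827
  x3 = (-9 - (-4)·-0.9806 - (-2)·1.6827) / (7) = -1.3653

(-0.9806, 1.6827, -1.3653)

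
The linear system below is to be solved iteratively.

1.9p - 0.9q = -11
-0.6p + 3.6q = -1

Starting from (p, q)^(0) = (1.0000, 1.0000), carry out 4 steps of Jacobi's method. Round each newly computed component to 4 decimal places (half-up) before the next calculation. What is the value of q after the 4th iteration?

-1.3346

Iteration 1:
  p = (-11 - (-0.9)·1.0000) / (1.9) = -5.3158
  q = (-1 - (-0.6)·1.0000) / (3.6) = -0.1111
Iteration 2:
  p = (-11 - (-0.9)·-0.1111) / (1.9) = -5.8421
  q = (-1 - (-0.6)·-5.3158) / (3.6) = -1.1637
Iteration 3:
  p = (-11 - (-0.9)·-1.1637) / (1.9) = -6.3407
  q = (-1 - (-0.6)·-5.8421) / (3.6) = -1.2515
Iteration 4:
  p = (-11 - (-0.9)·-1.2515) / (1.9) = -6.3823
  q = (-1 - (-0.6)·-6.3407) / (3.6) = -1.3346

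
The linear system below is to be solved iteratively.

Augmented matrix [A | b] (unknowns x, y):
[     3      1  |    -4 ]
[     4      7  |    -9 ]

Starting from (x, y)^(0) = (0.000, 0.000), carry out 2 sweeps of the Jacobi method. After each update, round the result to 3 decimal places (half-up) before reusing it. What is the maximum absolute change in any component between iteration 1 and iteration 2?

Iteration 1:
  x = (-4 - (1)·0.000) / (3) = -1.333
  y = (-9 - (4)·0.000) / (7) = -1.286
Iteration 2:
  x = (-4 - (1)·-1.286) / (3) = -0.905
  y = (-9 - (4)·-1.333) / (7) = -0.524
Change: (0.428, 0.762) → max |·| = 0.762

0.762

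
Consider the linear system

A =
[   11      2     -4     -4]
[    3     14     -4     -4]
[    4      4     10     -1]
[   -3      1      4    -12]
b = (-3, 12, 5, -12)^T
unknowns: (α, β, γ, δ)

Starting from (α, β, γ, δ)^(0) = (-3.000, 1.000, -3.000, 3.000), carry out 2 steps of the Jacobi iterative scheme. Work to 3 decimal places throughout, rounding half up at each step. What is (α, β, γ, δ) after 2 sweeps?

(0.339, 1.650, 0.165, 1.772)

Iteration 1:
  α = (-3 - (2)·1.000 - (-4)·-3.000 - (-4)·3.000) / (11) = -0.455
  β = (12 - (3)·-3.000 - (-4)·-3.000 - (-4)·3.000) / (14) = 1.500
  γ = (5 - (4)·-3.000 - (4)·1.000 - (-1)·3.000) / (10) = 1.600
  δ = (-12 - (-3)·-3.000 - (1)·1.000 - (4)·-3.000) / (-12) = 0.833
Iteration 2:
  α = (-3 - (2)·1.500 - (-4)·1.600 - (-4)·0.833) / (11) = 0.339
  β = (12 - (3)·-0.455 - (-4)·1.600 - (-4)·0.833) / (14) = 1.650
  γ = (5 - (4)·-0.455 - (4)·1.500 - (-1)·0.833) / (10) = 0.165
  δ = (-12 - (-3)·-0.455 - (1)·1.500 - (4)·1.600) / (-12) = 1.772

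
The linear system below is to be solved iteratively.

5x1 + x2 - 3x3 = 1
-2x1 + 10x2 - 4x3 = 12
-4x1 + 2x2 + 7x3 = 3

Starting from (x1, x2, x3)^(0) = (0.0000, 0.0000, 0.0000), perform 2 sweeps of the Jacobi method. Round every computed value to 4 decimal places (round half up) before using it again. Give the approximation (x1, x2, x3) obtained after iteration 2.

(0.2172, 1.4114, 0.2000)

Iteration 1:
  x1 = (1 - (1)·0.0000 - (-3)·0.0000) / (5) = 0.2000
  x2 = (12 - (-2)·0.0000 - (-4)·0.0000) / (10) = 1.2000
  x3 = (3 - (-4)·0.0000 - (2)·0.0000) / (7) = 0.4286
Iteration 2:
  x1 = (1 - (1)·1.2000 - (-3)·0.4286) / (5) = 0.2172
  x2 = (12 - (-2)·0.2000 - (-4)·0.4286) / (10) = 1.4114
  x3 = (3 - (-4)·0.2000 - (2)·1.2000) / (7) = 0.2000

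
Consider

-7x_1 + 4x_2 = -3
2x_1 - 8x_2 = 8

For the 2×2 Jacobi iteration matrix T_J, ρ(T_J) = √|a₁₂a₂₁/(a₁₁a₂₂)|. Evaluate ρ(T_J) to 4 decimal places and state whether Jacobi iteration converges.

a₁₂a₂₁/(a₁₁a₂₂) = (4)·(2) / ((-7)·(-8)) = 0.142857
ρ = √|0.142857| = √0.142857 = 0.3780
ρ < 1, so Jacobi converges

0.3780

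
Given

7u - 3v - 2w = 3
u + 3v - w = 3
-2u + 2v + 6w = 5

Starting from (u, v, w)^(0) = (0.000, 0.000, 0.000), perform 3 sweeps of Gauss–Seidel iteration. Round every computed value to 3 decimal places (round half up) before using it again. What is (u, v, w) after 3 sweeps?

(1.061, 0.935, 0.875)

Iteration 1:
  u = (3 - (-3)·0.000 - (-2)·0.000) / (7) = 0.429
  v = (3 - (1)·0.429 - (-1)·0.000) / (3) = 0.857
  w = (5 - (-2)·0.429 - (2)·0.857) / (6) = 0.691
Iteration 2:
  u = (3 - (-3)·0.857 - (-2)·0.691) / (7) = 0.993
  v = (3 - (1)·0.993 - (-1)·0.691) / (3) = 0.899
  w = (5 - (-2)·0.993 - (2)·0.899) / (6) = 0.865
Iteration 3:
  u = (3 - (-3)·0.899 - (-2)·0.865) / (7) = 1.061
  v = (3 - (1)·1.061 - (-1)·0.865) / (3) = 0.935
  w = (5 - (-2)·1.061 - (2)·0.935) / (6) = 0.875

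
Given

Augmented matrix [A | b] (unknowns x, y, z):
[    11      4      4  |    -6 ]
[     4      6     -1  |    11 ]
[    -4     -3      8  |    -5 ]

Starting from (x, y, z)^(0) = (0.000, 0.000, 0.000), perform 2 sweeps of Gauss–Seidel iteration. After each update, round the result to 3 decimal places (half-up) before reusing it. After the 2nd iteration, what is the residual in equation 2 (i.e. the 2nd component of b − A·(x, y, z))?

-0.197

Iteration 1:
  x = (-6 - (4)·0.000 - (4)·0.000) / (11) = -0.545
  y = (11 - (4)·-0.545 - (-1)·0.000) / (6) = 2.197
  z = (-5 - (-4)·-0.545 - (-3)·2.197) / (8) = -0.074
Iteration 2:
  x = (-6 - (4)·2.197 - (4)·-0.074) / (11) = -1.317
  y = (11 - (4)·-1.317 - (-1)·-0.074) / (6) = 2.699
  z = (-5 - (-4)·-1.317 - (-3)·2.699) / (8) = -0.271
Residual b − A·x = (-1.225, -0.197, -0.003)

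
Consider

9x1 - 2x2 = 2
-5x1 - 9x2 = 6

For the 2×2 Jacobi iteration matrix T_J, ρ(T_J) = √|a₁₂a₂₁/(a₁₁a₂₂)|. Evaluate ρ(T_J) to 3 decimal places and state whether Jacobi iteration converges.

a₁₂a₂₁/(a₁₁a₂₂) = (-2)·(-5) / ((9)·(-9)) = -0.123457
ρ = √|-0.123457| = √0.123457 = 0.351
ρ < 1, so Jacobi converges

0.351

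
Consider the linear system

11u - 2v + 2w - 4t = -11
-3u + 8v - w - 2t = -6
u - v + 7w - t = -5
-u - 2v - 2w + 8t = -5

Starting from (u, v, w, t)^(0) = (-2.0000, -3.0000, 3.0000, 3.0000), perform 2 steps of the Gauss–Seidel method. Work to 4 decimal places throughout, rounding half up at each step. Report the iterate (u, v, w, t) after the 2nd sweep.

(-1.2597, -1.4367, -0.8518, -1.3546)

Iteration 1:
  u = (-11 - (-2)·-3.0000 - (2)·3.0000 - (-4)·3.0000) / (11) = -1.0000
  v = (-6 - (-3)·-1.0000 - (-1)·3.0000 - (-2)·3.0000) / (8) = 0.0000
  w = (-5 - (1)·-1.0000 - (-1)·0.0000 - (-1)·3.0000) / (7) = -0.1429
  t = (-5 - (-1)·-1.0000 - (-2)·0.0000 - (-2)·-0.1429) / (8) = -0.7857
Iteration 2:
  u = (-11 - (-2)·0.0000 - (2)·-0.1429 - (-4)·-0.7857) / (11) = -1.2597
  v = (-6 - (-3)·-1.2597 - (-1)·-0.1429 - (-2)·-0.7857) / (8) = -1.4367
  w = (-5 - (1)·-1.2597 - (-1)·-1.4367 - (-1)·-0.7857) / (7) = -0.8518
  t = (-5 - (-1)·-1.2597 - (-2)·-1.4367 - (-2)·-0.8518) / (8) = -1.3546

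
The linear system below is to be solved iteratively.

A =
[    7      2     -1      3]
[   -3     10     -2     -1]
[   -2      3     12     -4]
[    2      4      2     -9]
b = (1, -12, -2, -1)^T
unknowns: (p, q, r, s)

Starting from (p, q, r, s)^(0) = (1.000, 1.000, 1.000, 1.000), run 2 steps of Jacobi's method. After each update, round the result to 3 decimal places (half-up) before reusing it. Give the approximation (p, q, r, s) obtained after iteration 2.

(-0.102, -1.212, 0.245, -0.232)

Iteration 1:
  p = (1 - (2)·1.000 - (-1)·1.000 - (3)·1.000) / (7) = -0.429
  q = (-12 - (-3)·1.000 - (-2)·1.000 - (-1)·1.000) / (10) = -0.600
  r = (-2 - (-2)·1.000 - (3)·1.000 - (-4)·1.000) / (12) = 0.083
  s = (-1 - (2)·1.000 - (4)·1.000 - (2)·1.000) / (-9) = 1.000
Iteration 2:
  p = (1 - (2)·-0.600 - (-1)·0.083 - (3)·1.000) / (7) = -0.102
  q = (-12 - (-3)·-0.429 - (-2)·0.083 - (-1)·1.000) / (10) = -1.212
  r = (-2 - (-2)·-0.429 - (3)·-0.600 - (-4)·1.000) / (12) = 0.245
  s = (-1 - (2)·-0.429 - (4)·-0.600 - (2)·0.083) / (-9) = -0.232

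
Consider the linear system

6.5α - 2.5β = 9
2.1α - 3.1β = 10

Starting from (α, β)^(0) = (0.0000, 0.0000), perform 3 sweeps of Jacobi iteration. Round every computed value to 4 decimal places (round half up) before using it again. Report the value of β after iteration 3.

Iteration 1:
  α = (9 - (-2.5)·0.0000) / (6.5) = 1.3846
  β = (10 - (2.1)·0.0000) / (-3.1) = -3.2258
Iteration 2:
  α = (9 - (-2.5)·-3.2258) / (6.5) = 0.1439
  β = (10 - (2.1)·1.3846) / (-3.1) = -2.2879
Iteration 3:
  α = (9 - (-2.5)·-2.2879) / (6.5) = 0.5047
  β = (10 - (2.1)·0.1439) / (-3.1) = -3.1283

-3.1283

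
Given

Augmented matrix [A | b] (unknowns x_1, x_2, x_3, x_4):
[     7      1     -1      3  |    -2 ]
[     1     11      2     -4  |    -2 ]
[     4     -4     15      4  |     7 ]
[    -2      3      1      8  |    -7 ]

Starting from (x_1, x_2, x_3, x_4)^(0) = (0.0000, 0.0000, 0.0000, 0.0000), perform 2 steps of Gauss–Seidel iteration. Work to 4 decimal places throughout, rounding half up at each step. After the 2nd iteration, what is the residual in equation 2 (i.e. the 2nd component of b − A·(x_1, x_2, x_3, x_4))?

1.2475

Iteration 1:
  x_1 = (-2 - (1)·0.0000 - (-1)·0.0000 - (3)·0.0000) / (7) = -0.2857
  x_2 = (-2 - (1)·-0.2857 - (2)·0.0000 - (-4)·0.0000) / (11) = -0.1558
  x_3 = (7 - (4)·-0.2857 - (-4)·-0.1558 - (4)·0.0000) / (15) = 0.5013
  x_4 = (-7 - (-2)·-0.2857 - (3)·-0.1558 - (1)·0.5013) / (8) = -0.9507
Iteration 2:
  x_1 = (-2 - (1)·-0.1558 - (-1)·0.5013 - (3)·-0.9507) / (7) = 0.2156
  x_2 = (-2 - (1)·0.2156 - (2)·0.5013 - (-4)·-0.9507) / (11) = -0.6383
  x_3 = (7 - (4)·0.2156 - (-4)·-0.6383 - (4)·-0.9507) / (15) = 0.4925
  x_4 = (-7 - (-2)·0.2156 - (3)·-0.6383 - (1)·0.4925) / (8) = -0.6433
Residual b − A·x = (-0.4485, 1.2475, -1.2299, 0.0000)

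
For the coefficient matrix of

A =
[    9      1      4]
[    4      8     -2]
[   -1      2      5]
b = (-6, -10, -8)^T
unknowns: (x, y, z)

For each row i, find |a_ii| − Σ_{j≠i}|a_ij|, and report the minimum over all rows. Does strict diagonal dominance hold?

row 1: |9| − (1+4) = 4
row 2: |8| − (4+2) = 2
row 3: |5| − (1+2) = 2
minimum over rows = 2 → strictly diagonally dominant (convergence guaranteed)

2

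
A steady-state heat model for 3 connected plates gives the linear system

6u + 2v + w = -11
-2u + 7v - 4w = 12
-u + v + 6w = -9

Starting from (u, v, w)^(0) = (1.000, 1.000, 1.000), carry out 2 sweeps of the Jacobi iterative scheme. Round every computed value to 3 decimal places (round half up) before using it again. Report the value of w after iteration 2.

Iteration 1:
  u = (-11 - (2)·1.000 - (1)·1.000) / (6) = -2.333
  v = (12 - (-2)·1.000 - (-4)·1.000) / (7) = 2.571
  w = (-9 - (-1)·1.000 - (1)·1.000) / (6) = -1.500
Iteration 2:
  u = (-11 - (2)·2.571 - (1)·-1.500) / (6) = -2.440
  v = (12 - (-2)·-2.333 - (-4)·-1.500) / (7) = 0.191
  w = (-9 - (-1)·-2.333 - (1)·2.571) / (6) = -2.317

-2.317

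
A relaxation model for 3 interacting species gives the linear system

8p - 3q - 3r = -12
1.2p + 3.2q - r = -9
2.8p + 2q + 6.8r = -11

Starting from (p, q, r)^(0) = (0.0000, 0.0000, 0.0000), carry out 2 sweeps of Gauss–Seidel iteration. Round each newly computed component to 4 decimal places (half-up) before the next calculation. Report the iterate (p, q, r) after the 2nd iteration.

(-2.4706, -1.9917, -0.0145)

Iteration 1:
  p = (-12 - (-3)·0.0000 - (-3)·0.0000) / (8) = -1.5000
  q = (-9 - (1.2)·-1.5000 - (-1)·0.0000) / (3.2) = -2.2500
  r = (-11 - (2.8)·-1.5000 - (2)·-2.2500) / (6.8) = -0.3382
Iteration 2:
  p = (-12 - (-3)·-2.2500 - (-3)·-0.3382) / (8) = -2.4706
  q = (-9 - (1.2)·-2.4706 - (-1)·-0.3382) / (3.2) = -1.9917
  r = (-11 - (2.8)·-2.4706 - (2)·-1.9917) / (6.8) = -0.0145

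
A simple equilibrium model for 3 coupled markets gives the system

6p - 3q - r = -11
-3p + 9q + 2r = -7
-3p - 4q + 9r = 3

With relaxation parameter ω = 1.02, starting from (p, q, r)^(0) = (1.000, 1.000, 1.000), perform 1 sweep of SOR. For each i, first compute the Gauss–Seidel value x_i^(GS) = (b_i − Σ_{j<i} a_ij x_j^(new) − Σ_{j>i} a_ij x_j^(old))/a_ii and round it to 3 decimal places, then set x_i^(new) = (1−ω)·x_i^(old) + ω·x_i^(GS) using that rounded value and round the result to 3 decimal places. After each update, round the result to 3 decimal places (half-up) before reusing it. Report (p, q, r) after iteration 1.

(-1.210, -1.451, -0.749)

Iteration 1:
  p: GS value = (-11 - (-3)·1.000 - (-1)·1.000) / (6) = -1.167;  p ← (1−ω)·1.000 + ω·-1.167 = -1.210
  q: GS value = (-7 - (-3)·-1.210 - (2)·1.000) / (9) = -1.403;  q ← (1−ω)·1.000 + ω·-1.403 = -1.451
  r: GS value = (3 - (-3)·-1.210 - (-4)·-1.451) / (9) = -0.715;  r ← (1−ω)·1.000 + ω·-0.715 = -0.749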